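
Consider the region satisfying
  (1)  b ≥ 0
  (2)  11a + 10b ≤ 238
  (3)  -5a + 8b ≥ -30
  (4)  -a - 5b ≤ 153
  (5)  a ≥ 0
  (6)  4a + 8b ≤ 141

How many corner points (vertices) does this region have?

5

The feasible vertices (each the meet of two boundaries and inside every other half-plane) are:
  (6, 0)
  (0, 0)
  (1102/69, 430/69)
  (247/24, 599/48)
  (0, 141/8)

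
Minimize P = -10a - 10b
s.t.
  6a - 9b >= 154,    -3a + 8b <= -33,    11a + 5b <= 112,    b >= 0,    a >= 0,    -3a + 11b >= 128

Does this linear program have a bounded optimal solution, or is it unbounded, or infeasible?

infeasible

The boundaries -3a + 8b = -33 and -3a + 11b = 128 meet at (1387/9, 161/3), but that point violates 11a + 5b ≤ 112. Every candidate vertex is excluded by some other constraint, so the feasible region is empty.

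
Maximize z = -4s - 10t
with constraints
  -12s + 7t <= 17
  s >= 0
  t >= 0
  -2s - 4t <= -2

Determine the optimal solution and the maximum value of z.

Corner points and z = -4s - 10t:
  (0, 17/7) → z = -170/7
  (0, 1/2) → z = -5
  (1, 0) → z = -4
The feasible region is unbounded (it extends along (7, 12), (1, 0)), but z strictly decreases along every unbounded feasible direction, so there is no improving ray and the maximum is attained at a vertex.

s = 1, t = 0, maximum z = -4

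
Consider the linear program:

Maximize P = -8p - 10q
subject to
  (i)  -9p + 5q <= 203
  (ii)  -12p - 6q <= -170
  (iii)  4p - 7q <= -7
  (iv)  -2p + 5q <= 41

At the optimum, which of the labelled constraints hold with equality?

Corner points and P = -8p - 10q:
  (287/27, 191/27) → P = -1402/9
  (151/18, 104/9) → P = -548/3
  (42, 25) → P = -586

The maximum is at (287/27, 191/27). Substituting into each constraint, equality holds for (ii) and (iii); the remaining constraints have slack.

(ii) and (iii)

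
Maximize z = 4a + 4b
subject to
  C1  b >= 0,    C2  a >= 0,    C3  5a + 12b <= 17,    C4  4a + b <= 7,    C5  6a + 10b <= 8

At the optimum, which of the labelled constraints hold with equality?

C1 and C5

Vertices and z = 4a + 4b:
  (0, 0) → z = 0
  (4/3, 0) → z = 16/3
  (0, 4/5) → z = 16/5

The maximum is at (4/3, 0). Substituting into each constraint, equality holds for C1 and C5; the remaining constraints have slack.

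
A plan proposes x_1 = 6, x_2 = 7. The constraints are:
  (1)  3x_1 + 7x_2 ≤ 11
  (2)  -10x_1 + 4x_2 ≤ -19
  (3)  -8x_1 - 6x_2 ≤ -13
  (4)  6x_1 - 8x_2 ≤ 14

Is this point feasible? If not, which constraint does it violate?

Constraint (1): 3x_1 + 7x_2 = 67, which is not ≤ 11. All other constraints are satisfied.

not feasible — violates (1)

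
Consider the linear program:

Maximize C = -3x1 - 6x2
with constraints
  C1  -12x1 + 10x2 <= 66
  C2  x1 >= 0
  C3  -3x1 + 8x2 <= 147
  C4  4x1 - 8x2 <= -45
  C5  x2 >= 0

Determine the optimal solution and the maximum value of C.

Feasible corners and C = -3x1 - 6x2:
  (0, 33/5) → C = -198/5
  (157/11, 261/11) → C = -2037/11
  (0, 45/8) → C = -135/4
  (102, 453/8) → C = -2583/4

The binding constraints are x1 = 0 and 4x1 - 8x2 = -45.
Solving simultaneously gives x1 = 0, x2 = 45/8.

x1 = 0, x2 = 45/8, maximum C = -135/4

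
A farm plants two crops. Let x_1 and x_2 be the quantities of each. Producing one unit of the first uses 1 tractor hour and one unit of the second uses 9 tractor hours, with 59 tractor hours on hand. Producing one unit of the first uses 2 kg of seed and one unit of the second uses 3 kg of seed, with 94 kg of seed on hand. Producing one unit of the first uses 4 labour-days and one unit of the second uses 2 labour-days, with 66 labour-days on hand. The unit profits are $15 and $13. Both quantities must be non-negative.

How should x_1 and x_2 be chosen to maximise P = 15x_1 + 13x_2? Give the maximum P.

Vertices and P = 15x_1 + 13x_2:
  (0, 0) → P = 0
  (0, 59/9) → P = 767/9
  (33/2, 0) → P = 495/2
  (14, 5) → P = 275

At the optimal vertex, x_1 + 9x_2 = 59 and 4x_1 + 2x_2 = 66.
Solving simultaneously gives x_1 = 14, x_2 = 5.

x_1 = 14, x_2 = 5, maximum P = 275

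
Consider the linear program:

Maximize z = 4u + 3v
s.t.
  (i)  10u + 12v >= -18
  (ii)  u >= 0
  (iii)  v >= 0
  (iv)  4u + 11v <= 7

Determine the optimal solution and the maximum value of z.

u = 7/4, v = 0, maximum z = 7

The binding constraints are v = 0 and 4u + 11v = 7.
Solving simultaneously gives u = 7/4, v = 0.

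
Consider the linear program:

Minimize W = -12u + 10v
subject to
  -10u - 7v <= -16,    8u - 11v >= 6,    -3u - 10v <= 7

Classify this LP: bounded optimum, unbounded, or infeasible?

unbounded

From the feasible point (109/83, 34/83), moving in the direction (10, -3) keeps every constraint satisfied while W decreases without bound.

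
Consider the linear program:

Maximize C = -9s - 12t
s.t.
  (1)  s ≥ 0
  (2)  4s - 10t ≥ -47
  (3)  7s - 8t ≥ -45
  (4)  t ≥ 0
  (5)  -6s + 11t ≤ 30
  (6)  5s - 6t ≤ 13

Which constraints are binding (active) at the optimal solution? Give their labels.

Corner points and C = -9s - 12t:
  (0, 0) → C = 0
  (0, 30/11) → C = -360/11
  (217/16, 81/8) → C = -3897/16
  (206/13, 287/26) → C = -3576/13
  (13/5, 0) → C = -117/5

The maximum is at (0, 0). Substituting into each constraint, equality holds for (1) and (4); the remaining constraints have slack.

(1) and (4)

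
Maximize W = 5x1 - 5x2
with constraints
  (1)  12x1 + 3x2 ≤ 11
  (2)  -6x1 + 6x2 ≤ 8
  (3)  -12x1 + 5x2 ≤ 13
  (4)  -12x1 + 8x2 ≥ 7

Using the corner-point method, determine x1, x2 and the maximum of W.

x1 = -23/12, x2 = -2, maximum W = 5/12

Extreme points and W = 5x1 - 5x2:
  (7/15, 9/5) → W = -20/3
  (67/132, 18/11) → W = -745/132
  (-19/21, 3/7) → W = -20/3
  (-23/12, -2) → W = 5/12

The optimum lies where -12x1 + 5x2 = 13 and -12x1 + 8x2 = 7.
Solving simultaneously gives x1 = -23/12, x2 = -2.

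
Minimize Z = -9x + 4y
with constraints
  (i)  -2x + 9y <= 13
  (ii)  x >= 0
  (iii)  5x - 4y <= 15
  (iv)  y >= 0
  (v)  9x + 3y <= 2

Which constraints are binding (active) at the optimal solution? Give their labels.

(iv) and (v)

Corner points and Z = -9x + 4y:
  (0, 0) → Z = 0
  (0, 2/3) → Z = 8/3
  (2/9, 0) → Z = -2

The minimum is at (2/9, 0). Substituting into each constraint, equality holds for (iv) and (v); the remaining constraints have slack.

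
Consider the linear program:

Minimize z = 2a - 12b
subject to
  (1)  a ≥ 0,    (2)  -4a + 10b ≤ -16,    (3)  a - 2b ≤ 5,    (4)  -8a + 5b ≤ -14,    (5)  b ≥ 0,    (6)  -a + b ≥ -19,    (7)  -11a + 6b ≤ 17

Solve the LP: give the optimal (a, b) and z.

Feasible corners and z = 2a - 12b:
  (9, 2) → z = -6
  (4, 0) → z = 8
  (5, 0) → z = 10

a = 9, b = 2, minimum z = -6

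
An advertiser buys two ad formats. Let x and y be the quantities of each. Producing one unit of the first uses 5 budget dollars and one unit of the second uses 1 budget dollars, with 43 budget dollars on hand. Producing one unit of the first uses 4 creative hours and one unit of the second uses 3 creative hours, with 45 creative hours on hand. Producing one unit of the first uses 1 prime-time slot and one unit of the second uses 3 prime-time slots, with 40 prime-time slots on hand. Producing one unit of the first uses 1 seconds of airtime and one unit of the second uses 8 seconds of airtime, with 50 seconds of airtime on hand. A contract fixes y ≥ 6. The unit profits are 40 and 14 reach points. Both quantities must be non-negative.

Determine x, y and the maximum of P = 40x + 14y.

x = 2, y = 6, maximum P = 164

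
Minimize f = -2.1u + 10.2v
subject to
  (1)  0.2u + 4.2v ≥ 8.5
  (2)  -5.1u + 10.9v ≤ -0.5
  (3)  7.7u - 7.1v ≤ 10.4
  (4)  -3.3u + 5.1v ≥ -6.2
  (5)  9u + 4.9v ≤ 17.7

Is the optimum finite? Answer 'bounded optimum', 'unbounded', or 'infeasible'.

infeasible

The boundaries 0.2u + 4.2v = 8.5 and 9u + 4.9v = 17.7 meet at (467/526, 3648/1841), but that point violates -5.1u + 10.9v ≤ -0.5. Every candidate vertex is excluded by some other constraint, so the feasible region is empty.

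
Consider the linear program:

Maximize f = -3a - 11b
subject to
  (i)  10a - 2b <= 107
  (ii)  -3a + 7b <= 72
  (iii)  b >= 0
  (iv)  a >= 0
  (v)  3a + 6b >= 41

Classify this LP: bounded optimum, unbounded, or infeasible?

bounded optimum

Extreme points and f = -3a - 11b:
  (893/64, 1041/64) → f = -7065/32
  (362/33, 89/66) → f = -3151/66
  (0, 72/7) → f = -792/7
  (0, 41/6) → f = -451/6
The feasible region has finitely many vertices and no improving ray; the maximum is -3151/66 at (362/33, 89/66).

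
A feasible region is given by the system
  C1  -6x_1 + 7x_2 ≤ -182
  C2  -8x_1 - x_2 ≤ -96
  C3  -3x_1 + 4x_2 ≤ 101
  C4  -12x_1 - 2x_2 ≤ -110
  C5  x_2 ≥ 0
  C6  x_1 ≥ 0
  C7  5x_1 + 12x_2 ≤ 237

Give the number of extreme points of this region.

3

Intersecting each pair of boundary lines and keeping only the points that satisfy every inequality leaves:
  (91/3, 0)
  (3843/107, 512/107)
  (237/5, 0)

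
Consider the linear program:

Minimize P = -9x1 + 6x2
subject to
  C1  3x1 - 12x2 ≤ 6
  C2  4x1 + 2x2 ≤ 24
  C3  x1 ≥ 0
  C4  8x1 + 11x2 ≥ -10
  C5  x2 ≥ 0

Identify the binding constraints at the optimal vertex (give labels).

C1 and C2

Extreme points and P = -9x1 + 6x2:
  (50/9, 8/9) → P = -134/3
  (2, 0) → P = -18
  (0, 12) → P = 72
  (0, 0) → P = 0

The minimum is at (50/9, 8/9). Substituting into each constraint, equality holds for C1 and C2; the remaining constraints have slack.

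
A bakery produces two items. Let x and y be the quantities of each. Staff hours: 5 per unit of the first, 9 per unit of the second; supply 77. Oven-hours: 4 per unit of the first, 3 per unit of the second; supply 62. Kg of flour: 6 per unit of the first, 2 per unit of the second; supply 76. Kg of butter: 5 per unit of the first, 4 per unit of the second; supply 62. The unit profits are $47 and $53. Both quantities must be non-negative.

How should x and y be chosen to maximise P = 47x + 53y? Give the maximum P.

x = 10, y = 3, maximum P = 629

Extreme points and P = 47x + 53y:
  (0, 0) → P = 0
  (0, 77/9) → P = 4081/9
  (62/5, 0) → P = 2914/5
  (10, 3) → P = 629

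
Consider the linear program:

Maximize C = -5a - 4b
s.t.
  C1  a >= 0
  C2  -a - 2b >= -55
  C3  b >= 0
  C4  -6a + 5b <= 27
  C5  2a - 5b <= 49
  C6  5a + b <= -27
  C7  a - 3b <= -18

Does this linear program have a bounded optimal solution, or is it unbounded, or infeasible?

The boundaries -a - 2b = -55 and -6a + 5b = 27 meet at (13, 21), but that point violates 5a + b ≤ -27. Every candidate vertex is excluded by some other constraint, so the feasible region is empty.

infeasible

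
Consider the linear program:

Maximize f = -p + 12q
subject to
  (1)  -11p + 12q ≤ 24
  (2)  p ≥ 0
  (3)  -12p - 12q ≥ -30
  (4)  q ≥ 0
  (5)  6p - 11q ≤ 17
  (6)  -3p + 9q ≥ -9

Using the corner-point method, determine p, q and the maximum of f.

p = 6/23, q = 103/46, maximum f = 612/23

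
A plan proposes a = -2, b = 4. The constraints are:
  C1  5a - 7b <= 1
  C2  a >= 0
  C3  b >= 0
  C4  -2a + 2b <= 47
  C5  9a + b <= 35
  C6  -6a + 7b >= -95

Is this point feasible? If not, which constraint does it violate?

Constraint C2: a = -2, which is not ≥ 0. All other constraints are satisfied.

not feasible — violates C2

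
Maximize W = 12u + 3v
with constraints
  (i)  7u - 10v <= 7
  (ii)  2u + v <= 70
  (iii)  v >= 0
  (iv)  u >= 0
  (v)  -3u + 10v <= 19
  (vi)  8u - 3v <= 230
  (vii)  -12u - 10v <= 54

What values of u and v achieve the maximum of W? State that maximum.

u = 13/2, v = 77/20, maximum W = 1791/20

At the optimal vertex, 7u - 10v = 7 and -3u + 10v = 19.
Solving simultaneously gives u = 13/2, v = 77/20.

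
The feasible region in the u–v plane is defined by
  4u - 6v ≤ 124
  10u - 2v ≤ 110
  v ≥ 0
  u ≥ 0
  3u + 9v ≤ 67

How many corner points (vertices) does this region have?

4

Of the 10 pairwise boundary intersections, those satisfying every inequality are:
  (11, 0)
  (281/24, 85/24)
  (0, 0)
  (0, 67/9)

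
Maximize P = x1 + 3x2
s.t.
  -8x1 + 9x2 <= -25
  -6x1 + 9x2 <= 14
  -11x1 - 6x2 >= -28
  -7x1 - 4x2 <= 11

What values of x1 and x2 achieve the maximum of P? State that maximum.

x1 = 134/49, x2 = -17/49, maximum P = 83/49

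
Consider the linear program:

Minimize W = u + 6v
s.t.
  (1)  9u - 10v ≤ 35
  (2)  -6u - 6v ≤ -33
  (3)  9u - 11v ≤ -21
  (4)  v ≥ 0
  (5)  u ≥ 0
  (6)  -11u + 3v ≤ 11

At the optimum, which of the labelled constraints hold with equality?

Extreme points and W = u + 6v:
  (595/9, 56) → W = 3619/9
  (79/40, 141/40) → W = 185/8
  (11/28, 143/28) → W = 869/28
The feasible region is unbounded (it extends along (10, 9), (3, 11)), but W strictly increases along every unbounded feasible direction, so there is no improving ray and the minimum is attained at a vertex.

The minimum is at (79/40, 141/40). Substituting into each constraint, equality holds for (2) and (3); the remaining constraints have slack.

(2) and (3)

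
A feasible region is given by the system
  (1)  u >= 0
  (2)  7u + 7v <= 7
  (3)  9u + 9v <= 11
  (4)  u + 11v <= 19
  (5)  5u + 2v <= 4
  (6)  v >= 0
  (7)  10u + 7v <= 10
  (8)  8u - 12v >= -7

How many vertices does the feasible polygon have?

Pairwise boundary intersections that survive every other constraint:
  (0, 0)
  (0, 7/12)
  (2/3, 1/3)
  (1/4, 3/4)
  (4/5, 0)

5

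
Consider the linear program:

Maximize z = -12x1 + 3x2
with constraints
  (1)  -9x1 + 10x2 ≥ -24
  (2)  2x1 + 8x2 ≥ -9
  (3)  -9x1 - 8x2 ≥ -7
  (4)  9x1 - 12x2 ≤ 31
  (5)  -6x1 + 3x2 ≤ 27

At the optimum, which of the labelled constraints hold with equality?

(2) and (5)

Feasible corners and z = -12x1 + 3x2:
  (51/46, -129/92) → z = -1611/92
  (131/81, -17/18) → z = -1201/54
  (-9/2, 0) → z = 54
  (-13/5, 19/5) → z = 213/5

The maximum is at (-9/2, 0). Substituting into each constraint, equality holds for (2) and (5); the remaining constraints have slack.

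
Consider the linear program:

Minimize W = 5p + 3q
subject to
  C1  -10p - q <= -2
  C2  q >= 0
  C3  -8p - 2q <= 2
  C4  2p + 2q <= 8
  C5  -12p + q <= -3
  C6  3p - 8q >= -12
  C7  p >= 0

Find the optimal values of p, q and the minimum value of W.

p = 1/4, q = 0, minimum W = 5/4

Feasible corners and W = 5p + 3q:
  (4, 0) → W = 20
  (1/4, 0) → W = 5/4
  (20/11, 24/11) → W = 172/11
  (12/31, 51/31) → W = 213/31

The optimum lies where q = 0 and -12p + q = -3.
Solving simultaneously gives p = 1/4, q = 0.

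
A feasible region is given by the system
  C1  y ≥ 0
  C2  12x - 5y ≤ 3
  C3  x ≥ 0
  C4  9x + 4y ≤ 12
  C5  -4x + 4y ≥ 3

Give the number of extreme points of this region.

The feasible vertices (each the meet of two boundaries and inside every other half-plane) are:
  (0, 3)
  (0, 3/4)
  (9/13, 75/52)

3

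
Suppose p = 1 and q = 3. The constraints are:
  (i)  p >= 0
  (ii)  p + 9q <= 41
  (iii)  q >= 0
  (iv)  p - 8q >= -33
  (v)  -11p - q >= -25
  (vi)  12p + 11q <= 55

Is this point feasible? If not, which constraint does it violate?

feasible

(i): 1 ≥ 0 ✓
(ii): 28 ≤ 41 ✓
(iii): 3 ≥ 0 ✓
(iv): -23 ≥ -33 ✓
(v): -14 ≥ -25 ✓
(vi): 45 ≤ 55 ✓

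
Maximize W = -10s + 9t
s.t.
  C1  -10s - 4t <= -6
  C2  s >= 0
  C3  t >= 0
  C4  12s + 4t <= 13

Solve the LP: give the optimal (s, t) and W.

s = 0, t = 13/4, maximum W = 117/4

Feasible corners and W = -10s + 9t:
  (0, 3/2) → W = 27/2
  (3/5, 0) → W = -6
  (0, 13/4) → W = 117/4
  (13/12, 0) → W = -65/6

At the optimal vertex, s = 0 and 12s + 4t = 13.
Solving simultaneously gives s = 0, t = 13/4.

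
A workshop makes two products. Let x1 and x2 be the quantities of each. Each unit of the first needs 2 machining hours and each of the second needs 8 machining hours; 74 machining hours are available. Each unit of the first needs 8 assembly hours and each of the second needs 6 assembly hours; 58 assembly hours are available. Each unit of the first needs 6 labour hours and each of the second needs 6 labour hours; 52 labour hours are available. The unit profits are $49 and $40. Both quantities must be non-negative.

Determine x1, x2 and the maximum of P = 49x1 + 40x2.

x1 = 3, x2 = 17/3, maximum P = 1121/3

Vertices and P = 49x1 + 40x2:
  (0, 0) → P = 0
  (0, 26/3) → P = 1040/3
  (29/4, 0) → P = 1421/4
  (3, 17/3) → P = 1121/3

The binding constraints are 8x1 + 6x2 = 58 and 6x1 + 6x2 = 52.
Solving simultaneously gives x1 = 3, x2 = 17/3.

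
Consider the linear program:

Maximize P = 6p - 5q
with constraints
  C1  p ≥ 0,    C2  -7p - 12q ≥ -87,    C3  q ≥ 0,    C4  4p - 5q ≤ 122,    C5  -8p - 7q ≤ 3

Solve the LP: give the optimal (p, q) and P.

p = 87/7, q = 0, maximum P = 522/7

Feasible corners and P = 6p - 5q:
  (0, 29/4) → P = -145/4
  (0, 0) → P = 0
  (87/7, 0) → P = 522/7

At the optimal vertex, -7p - 12q = -87 and q = 0.
Solving simultaneously gives p = 87/7, q = 0.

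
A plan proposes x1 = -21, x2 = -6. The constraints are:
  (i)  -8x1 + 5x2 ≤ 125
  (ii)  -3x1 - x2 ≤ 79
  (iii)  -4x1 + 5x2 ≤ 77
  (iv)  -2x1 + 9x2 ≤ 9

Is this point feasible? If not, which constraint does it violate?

Constraint (i): -8x1 + 5x2 = 138, which is not ≤ 125. All other constraints are satisfied.

not feasible — violates (i)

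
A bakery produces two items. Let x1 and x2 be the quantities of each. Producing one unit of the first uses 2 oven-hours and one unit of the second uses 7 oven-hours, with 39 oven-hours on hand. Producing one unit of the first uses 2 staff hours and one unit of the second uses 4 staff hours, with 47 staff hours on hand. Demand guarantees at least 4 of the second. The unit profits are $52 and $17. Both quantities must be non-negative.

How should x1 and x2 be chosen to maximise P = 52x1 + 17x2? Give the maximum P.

Feasible corners and P = 52x1 + 17x2:
  (0, 39/7) → P = 663/7
  (0, 4) → P = 68
  (11/2, 4) → P = 354

x1 = 11/2, x2 = 4, maximum P = 354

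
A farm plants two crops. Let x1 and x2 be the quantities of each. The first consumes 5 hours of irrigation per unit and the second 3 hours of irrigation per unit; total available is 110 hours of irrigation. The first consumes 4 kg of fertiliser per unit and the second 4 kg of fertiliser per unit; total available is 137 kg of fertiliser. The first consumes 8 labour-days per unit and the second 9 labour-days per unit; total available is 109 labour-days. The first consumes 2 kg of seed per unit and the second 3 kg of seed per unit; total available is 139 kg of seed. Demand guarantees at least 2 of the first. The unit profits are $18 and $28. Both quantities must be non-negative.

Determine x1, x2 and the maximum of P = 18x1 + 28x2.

x1 = 2, x2 = 31/3, maximum P = 976/3

Corner points and P = 18x1 + 28x2:
  (109/8, 0) → P = 981/4
  (2, 0) → P = 36
  (2, 31/3) → P = 976/3

At the optimal vertex, 8x1 + 9x2 = 109 and x1 = 2.
Solving simultaneously gives x1 = 2, x2 = 31/3.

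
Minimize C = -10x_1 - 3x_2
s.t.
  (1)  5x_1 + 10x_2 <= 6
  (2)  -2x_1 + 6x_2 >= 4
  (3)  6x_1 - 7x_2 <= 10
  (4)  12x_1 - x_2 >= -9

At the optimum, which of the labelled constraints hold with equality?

Vertices and C = -10x_1 - 3x_2:
  (-2/25, 16/25) → C = -28/25
  (-84/125, 117/125) → C = 489/125
  (-5/7, 3/7) → C = 41/7

The minimum is at (-2/25, 16/25). Substituting into each constraint, equality holds for (1) and (2); the remaining constraints have slack.

(1) and (2)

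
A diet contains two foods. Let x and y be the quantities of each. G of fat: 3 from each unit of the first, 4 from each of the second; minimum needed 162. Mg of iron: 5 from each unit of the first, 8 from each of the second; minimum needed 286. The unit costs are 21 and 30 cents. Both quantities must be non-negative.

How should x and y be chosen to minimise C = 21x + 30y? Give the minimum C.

Corner points and C = 21x + 30y:
  (0, 81/2) → C = 1215
  (286/5, 0) → C = 6006/5
  (38, 12) → C = 1158
The feasible region is unbounded (it extends along (0, 1), (1, 0)), but C strictly increases along every unbounded feasible direction, so there is no improving ray and the minimum is attained at a vertex.

x = 38, y = 12, minimum C = 1158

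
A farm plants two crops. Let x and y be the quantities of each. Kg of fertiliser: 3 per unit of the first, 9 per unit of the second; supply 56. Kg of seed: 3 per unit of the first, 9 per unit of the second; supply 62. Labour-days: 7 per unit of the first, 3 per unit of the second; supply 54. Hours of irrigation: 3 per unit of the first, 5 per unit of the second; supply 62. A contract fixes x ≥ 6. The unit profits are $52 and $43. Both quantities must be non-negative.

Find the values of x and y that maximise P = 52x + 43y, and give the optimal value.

x = 6, y = 4, maximum P = 484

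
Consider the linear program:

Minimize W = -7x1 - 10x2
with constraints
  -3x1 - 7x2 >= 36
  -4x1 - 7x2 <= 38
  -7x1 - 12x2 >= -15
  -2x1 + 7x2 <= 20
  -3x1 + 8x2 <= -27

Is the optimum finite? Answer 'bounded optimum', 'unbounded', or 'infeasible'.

Feasible corners and W = -7x1 - 10x2:
  (-2, -30/7) → W = 398/7
  (537/13, -297/13) → W = -789/13
  (561, -326) → W = -667
The feasible region has finitely many vertices and no improving ray; the minimum is -667 at (561, -326).

bounded optimum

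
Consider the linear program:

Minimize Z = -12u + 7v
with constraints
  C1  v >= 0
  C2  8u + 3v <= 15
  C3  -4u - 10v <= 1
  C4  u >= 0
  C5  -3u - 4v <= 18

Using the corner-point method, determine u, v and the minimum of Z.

u = 15/8, v = 0, minimum Z = -45/2

Extreme points and Z = -12u + 7v:
  (15/8, 0) → Z = -45/2
  (0, 0) → Z = 0
  (0, 5) → Z = 35

The binding constraints are v = 0 and 8u + 3v = 15.
Solving simultaneously gives u = 15/8, v = 0.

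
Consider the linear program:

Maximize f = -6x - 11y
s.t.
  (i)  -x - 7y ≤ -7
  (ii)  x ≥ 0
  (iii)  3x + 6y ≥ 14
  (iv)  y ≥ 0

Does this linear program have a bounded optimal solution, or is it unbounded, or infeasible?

Corner points and f = -6x - 11y:
  (56/15, 7/15) → f = -413/15
  (7, 0) → f = -42
  (0, 7/3) → f = -77/3
The feasible region has finitely many vertices and no improving ray; the maximum is -77/3 at (0, 7/3).

bounded optimum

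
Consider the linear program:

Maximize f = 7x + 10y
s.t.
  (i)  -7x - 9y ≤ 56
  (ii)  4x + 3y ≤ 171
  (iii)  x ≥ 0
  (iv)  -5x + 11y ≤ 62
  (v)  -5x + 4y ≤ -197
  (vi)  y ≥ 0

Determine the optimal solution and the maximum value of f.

Vertices and f = 7x + 10y:
  (1275/31, 67/31) → f = 9595/31
  (171/4, 0) → f = 1197/4
  (197/5, 0) → f = 1379/5

x = 1275/31, y = 67/31, maximum f = 9595/31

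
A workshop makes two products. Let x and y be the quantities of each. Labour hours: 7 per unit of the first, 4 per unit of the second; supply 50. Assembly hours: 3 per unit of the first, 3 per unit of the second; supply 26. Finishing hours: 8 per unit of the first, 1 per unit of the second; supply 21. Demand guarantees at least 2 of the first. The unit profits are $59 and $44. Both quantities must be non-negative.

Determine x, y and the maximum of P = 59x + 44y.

x = 2, y = 5, maximum P = 338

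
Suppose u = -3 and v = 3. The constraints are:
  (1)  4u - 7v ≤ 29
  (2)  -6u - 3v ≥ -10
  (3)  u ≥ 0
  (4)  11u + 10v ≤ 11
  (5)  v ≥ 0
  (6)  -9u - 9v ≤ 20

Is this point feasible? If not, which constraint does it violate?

not feasible — violates (3)

Constraint (3): u = -3, which is not ≥ 0. All other constraints are satisfied.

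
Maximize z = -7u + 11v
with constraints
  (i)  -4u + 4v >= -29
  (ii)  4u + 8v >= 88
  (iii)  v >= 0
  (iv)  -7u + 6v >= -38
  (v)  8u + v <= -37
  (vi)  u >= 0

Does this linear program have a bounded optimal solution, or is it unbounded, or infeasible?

infeasible

The boundaries 4u + 8v = 88 and -7u + 6v = -38 meet at (52/5, 29/5), but that point violates 8u + v ≤ -37. Every candidate vertex is excluded by some other constraint, so the feasible region is empty.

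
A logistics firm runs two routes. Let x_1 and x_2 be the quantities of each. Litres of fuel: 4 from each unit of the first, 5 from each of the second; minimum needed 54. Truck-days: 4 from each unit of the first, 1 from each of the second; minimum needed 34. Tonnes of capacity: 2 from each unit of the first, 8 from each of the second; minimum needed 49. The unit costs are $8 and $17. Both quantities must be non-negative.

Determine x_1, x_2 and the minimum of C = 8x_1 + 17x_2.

Feasible corners and C = 8x_1 + 17x_2:
  (0, 34) → C = 578
  (49/2, 0) → C = 196
  (29/4, 5) → C = 143
  (17/2, 4) → C = 136
The feasible region is unbounded (it extends along (0, 1), (1, 0)), but C strictly increases along every unbounded feasible direction, so there is no improving ray and the minimum is attained at a vertex.

The optimum lies where 4x_1 + 5x_2 = 54 and 2x_1 + 8x_2 = 49.
Solving simultaneously gives x_1 = 17/2, x_2 = 4.

x_1 = 17/2, x_2 = 4, minimum C = 136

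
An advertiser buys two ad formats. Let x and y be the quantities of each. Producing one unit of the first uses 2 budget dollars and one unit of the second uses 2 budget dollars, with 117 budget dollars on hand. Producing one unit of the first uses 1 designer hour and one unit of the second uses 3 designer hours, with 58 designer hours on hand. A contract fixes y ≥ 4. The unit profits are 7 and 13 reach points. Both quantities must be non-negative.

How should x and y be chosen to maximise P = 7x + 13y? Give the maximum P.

Corner points and P = 7x + 13y:
  (0, 58/3) → P = 754/3
  (0, 4) → P = 52
  (46, 4) → P = 374

The optimum lies where x + 3y = 58 and y = 4.
Solving simultaneously gives x = 46, y = 4.

x = 46, y = 4, maximum P = 374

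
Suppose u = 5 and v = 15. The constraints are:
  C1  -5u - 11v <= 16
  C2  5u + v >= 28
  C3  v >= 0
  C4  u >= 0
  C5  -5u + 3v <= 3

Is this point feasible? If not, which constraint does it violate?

not feasible — violates C5

Constraint C5: -5u + 3v = 20, which is not ≤ 3. All other constraints are satisfied.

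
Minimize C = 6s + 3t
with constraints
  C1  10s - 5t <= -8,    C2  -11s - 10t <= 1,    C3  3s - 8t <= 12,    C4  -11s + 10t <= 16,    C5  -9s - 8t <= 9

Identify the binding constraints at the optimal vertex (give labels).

C2 and C4

Vertices and C = 6s + 3t:
  (-17/31, 78/155) → C = -276/155
  (0, 8/5) → C = 24/5
  (-17/22, 3/4) → C = -105/44

The minimum is at (-17/22, 3/4). Substituting into each constraint, equality holds for C2 and C4; the remaining constraints have slack.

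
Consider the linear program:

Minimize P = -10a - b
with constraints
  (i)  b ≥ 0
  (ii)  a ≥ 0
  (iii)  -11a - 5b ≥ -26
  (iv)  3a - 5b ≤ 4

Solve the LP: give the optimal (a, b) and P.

a = 15/7, b = 17/35, minimum P = -767/35

Feasible corners and P = -10a - b:
  (0, 0) → P = 0
  (4/3, 0) → P = -40/3
  (0, 26/5) → P = -26/5
  (15/7, 17/35) → P = -767/35

At the optimal vertex, -11a - 5b = -26 and 3a - 5b = 4.
Solving simultaneously gives a = 15/7, b = 17/35.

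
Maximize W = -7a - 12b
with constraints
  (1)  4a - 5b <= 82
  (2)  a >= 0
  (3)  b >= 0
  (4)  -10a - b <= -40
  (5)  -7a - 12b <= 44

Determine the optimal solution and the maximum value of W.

Extreme points and W = -7a - 12b:
  (41/2, 0) → W = -287/2
  (0, 40) → W = -480
  (4, 0) → W = -28
The feasible region is unbounded (it extends along (0, 1), (5, 4)), but W strictly decreases along every unbounded feasible direction, so there is no improving ray and the maximum is attained at a vertex.

At the optimal vertex, b = 0 and -10a - b = -40.
Solving simultaneously gives a = 4, b = 0.

a = 4, b = 0, maximum W = -28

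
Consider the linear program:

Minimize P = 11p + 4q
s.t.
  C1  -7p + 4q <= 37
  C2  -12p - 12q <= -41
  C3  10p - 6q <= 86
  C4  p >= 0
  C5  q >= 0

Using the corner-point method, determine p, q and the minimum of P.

Vertices and P = 11p + 4q:
  (0, 37/4) → P = 37
  (0, 41/12) → P = 41/3
  (41/12, 0) → P = 451/12
  (43/5, 0) → P = 473/5
The feasible region is unbounded (it extends along (3, 5), (4, 7)), but P strictly increases along every unbounded feasible direction, so there is no improving ray and the minimum is attained at a vertex.

At the optimal vertex, -12p - 12q = -41 and p = 0.
Solving simultaneously gives p = 0, q = 41/12.

p = 0, q = 41/12, minimum P = 41/3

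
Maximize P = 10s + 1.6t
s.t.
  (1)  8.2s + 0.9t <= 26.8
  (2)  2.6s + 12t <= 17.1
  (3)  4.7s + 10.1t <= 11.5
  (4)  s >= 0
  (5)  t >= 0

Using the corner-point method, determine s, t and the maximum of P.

s = 115/47, t = 0, maximum P = 1150/47

Corner points and P = 10s + 1.6t:
  (0, 115/101) → P = 184/101
  (115/47, 0) → P = 1150/47
  (0, 0) → P = 0

The binding constraints are 4.7s + 10.1t = 11.5 and t = 0.
Solving simultaneously gives s = 115/47, t = 0.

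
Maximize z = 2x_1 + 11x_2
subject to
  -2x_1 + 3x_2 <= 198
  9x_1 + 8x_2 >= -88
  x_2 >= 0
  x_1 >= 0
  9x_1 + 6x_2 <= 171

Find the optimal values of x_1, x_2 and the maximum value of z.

Feasible corners and z = 2x_1 + 11x_2:
  (0, 0) → z = 0
  (19, 0) → z = 38
  (0, 57/2) → z = 627/2

The binding constraints are x_1 = 0 and 9x_1 + 6x_2 = 171.
Solving simultaneously gives x_1 = 0, x_2 = 57/2.

x_1 = 0, x_2 = 57/2, maximum z = 627/2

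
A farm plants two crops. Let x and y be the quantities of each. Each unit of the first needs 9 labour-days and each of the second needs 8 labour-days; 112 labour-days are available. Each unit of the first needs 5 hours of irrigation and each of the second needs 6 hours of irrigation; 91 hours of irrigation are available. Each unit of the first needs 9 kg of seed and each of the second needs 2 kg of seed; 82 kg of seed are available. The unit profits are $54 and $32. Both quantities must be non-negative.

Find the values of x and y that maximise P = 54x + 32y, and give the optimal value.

x = 8, y = 5, maximum P = 592

Corner points and P = 54x + 32y:
  (0, 0) → P = 0
  (0, 14) → P = 448
  (82/9, 0) → P = 492
  (8, 5) → P = 592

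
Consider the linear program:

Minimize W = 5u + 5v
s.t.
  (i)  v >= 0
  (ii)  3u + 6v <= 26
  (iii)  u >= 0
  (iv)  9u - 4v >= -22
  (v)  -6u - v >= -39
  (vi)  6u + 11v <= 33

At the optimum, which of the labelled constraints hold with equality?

(i) and (iii)

Vertices and W = 5u + 5v:
  (0, 0) → W = 0
  (11/2, 0) → W = 55/2
  (0, 3) → W = 15

The minimum is at (0, 0). Substituting into each constraint, equality holds for (i) and (iii); the remaining constraints have slack.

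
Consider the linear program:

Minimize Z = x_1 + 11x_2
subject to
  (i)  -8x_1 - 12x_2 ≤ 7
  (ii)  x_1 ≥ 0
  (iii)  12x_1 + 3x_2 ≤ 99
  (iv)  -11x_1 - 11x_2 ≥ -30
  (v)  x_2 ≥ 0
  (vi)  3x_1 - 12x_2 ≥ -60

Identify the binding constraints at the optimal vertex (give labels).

(ii) and (v)

Extreme points and Z = x_1 + 11x_2:
  (0, 30/11) → Z = 30
  (0, 0) → Z = 0
  (30/11, 0) → Z = 30/11

The minimum is at (0, 0). Substituting into each constraint, equality holds for (ii) and (v); the remaining constraints have slack.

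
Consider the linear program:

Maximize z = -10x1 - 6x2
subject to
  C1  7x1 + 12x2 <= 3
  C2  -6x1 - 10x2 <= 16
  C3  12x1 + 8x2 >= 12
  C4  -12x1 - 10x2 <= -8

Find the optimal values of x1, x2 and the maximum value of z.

x1 = 15/11, x2 = -6/11, maximum z = -114/11

The feasible region is unbounded (it extends along (5, -3), (12, -7)), but z strictly decreases along every unbounded feasible direction, so there is no improving ray and the maximum is attained at a vertex.

The binding constraints are 7x1 + 12x2 = 3 and 12x1 + 8x2 = 12.
Solving simultaneously gives x1 = 15/11, x2 = -6/11.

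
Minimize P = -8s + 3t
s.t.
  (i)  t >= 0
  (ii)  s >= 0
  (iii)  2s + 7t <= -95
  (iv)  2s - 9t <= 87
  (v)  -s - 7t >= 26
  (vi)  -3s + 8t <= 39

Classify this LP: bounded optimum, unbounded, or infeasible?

The boundaries -s - 7t = 26 and -3s + 8t = 39 meet at (-481/29, -39/29), but that point violates t ≥ 0. Every candidate vertex is excluded by some other constraint, so the feasible region is empty.

infeasible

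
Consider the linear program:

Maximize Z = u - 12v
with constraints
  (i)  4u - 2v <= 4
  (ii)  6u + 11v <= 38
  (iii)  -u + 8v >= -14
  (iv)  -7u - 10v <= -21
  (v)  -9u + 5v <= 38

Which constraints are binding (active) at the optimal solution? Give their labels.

Vertices and Z = u - 12v:
  (15/7, 16/7) → Z = -177/7
  (41/27, 28/27) → Z = -295/27
  (-76/43, 190/43) → Z = -2356/43
  (-11/5, 91/25) → Z = -1147/25

The maximum is at (41/27, 28/27). Substituting into each constraint, equality holds for (i) and (iv); the remaining constraints have slack.

(i) and (iv)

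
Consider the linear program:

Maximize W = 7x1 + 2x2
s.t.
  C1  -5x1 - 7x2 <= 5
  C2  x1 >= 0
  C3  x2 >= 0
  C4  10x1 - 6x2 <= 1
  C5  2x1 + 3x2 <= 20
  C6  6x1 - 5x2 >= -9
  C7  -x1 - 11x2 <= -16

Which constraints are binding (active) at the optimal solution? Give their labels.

Corner points and W = 7x1 + 2x2:
  (0, 9/5) → W = 18/5
  (0, 16/11) → W = 32/11
  (41/14, 33/7) → W = 419/14
  (107/116, 159/116) → W = 1067/116
  (73/28, 69/14) → W = 787/28

The maximum is at (41/14, 33/7). Substituting into each constraint, equality holds for C4 and C5; the remaining constraints have slack.

C4 and C5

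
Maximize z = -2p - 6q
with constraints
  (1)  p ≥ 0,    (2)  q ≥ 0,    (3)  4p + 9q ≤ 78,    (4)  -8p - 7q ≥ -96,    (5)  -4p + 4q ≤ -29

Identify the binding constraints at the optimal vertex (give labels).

(2) and (5)

Corner points and z = -2p - 6q:
  (12, 0) → z = -24
  (29/4, 0) → z = -29/2
  (587/60, 38/15) → z = -1043/30

The maximum is at (29/4, 0). Substituting into each constraint, equality holds for (2) and (5); the remaining constraints have slack.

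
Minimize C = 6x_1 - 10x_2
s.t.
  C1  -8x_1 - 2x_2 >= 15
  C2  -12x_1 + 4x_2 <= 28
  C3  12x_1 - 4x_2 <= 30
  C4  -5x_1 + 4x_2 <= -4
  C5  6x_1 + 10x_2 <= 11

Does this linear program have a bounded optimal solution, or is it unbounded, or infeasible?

bounded optimum

Vertices and C = 6x_1 - 10x_2:
  (0, -15/2) → C = 75
  (-26/21, -107/42) → C = 379/21
  (-32/7, -47/7) → C = 278/7
The feasible region has finitely many vertices and no improving ray; the minimum is 379/21 at (-26/21, -107/42).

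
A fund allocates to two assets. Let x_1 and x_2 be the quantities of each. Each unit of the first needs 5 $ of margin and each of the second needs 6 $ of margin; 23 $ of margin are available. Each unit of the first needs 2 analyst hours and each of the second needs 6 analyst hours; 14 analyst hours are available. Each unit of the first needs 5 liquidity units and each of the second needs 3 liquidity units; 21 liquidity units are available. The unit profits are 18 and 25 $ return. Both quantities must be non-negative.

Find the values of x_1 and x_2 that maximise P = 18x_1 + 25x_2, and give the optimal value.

Feasible corners and P = 18x_1 + 25x_2:
  (0, 0) → P = 0
  (0, 7/3) → P = 175/3
  (21/5, 0) → P = 378/5
  (3, 4/3) → P = 262/3
  (19/5, 2/3) → P = 1276/15

x_1 = 3, x_2 = 4/3, maximum P = 262/3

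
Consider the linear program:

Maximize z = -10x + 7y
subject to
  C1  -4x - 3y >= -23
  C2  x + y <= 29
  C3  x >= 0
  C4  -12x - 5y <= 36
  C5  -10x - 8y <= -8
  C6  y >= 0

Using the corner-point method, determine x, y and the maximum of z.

x = 0, y = 23/3, maximum z = 161/3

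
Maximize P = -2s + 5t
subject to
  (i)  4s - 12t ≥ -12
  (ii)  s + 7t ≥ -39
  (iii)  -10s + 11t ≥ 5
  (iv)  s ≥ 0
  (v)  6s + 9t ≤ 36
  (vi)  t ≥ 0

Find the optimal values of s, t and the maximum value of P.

s = 0, t = 1, maximum P = 5

Feasible corners and P = -2s + 5t:
  (18/19, 25/19) → P = 89/19
  (0, 1) → P = 5
  (0, 5/11) → P = 25/11

The binding constraints are 4s - 12t = -12 and s = 0.
Solving simultaneously gives s = 0, t = 1.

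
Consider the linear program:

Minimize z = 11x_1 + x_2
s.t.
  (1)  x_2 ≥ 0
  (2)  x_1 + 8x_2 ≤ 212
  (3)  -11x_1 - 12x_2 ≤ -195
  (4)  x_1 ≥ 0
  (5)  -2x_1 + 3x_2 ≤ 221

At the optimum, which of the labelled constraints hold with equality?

Corner points and z = 11x_1 + x_2:
  (212, 0) → z = 2332
  (195/11, 0) → z = 195
  (0, 53/2) → z = 53/2
  (0, 65/4) → z = 65/4

The minimum is at (0, 65/4). Substituting into each constraint, equality holds for (3) and (4); the remaining constraints have slack.

(3) and (4)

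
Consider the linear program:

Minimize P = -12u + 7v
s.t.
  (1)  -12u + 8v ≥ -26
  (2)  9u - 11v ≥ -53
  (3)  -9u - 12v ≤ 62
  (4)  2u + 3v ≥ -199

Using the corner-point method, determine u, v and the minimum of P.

Corner points and P = -12u + 7v:
  (71/6, 29/2) → P = -81/2
  (-23/27, -163/36) → P = -773/36
  (-1318/207, -9/23) → P = 221/3

The binding constraints are -12u + 8v = -26 and 9u - 11v = -53.
Solving simultaneously gives u = 71/6, v = 29/2.

u = 71/6, v = 29/2, minimum P = -81/2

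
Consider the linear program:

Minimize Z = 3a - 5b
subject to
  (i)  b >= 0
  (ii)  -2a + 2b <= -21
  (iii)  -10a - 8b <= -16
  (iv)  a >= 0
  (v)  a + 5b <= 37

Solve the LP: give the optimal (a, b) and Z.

a = 179/12, b = 53/12, minimum Z = 68/3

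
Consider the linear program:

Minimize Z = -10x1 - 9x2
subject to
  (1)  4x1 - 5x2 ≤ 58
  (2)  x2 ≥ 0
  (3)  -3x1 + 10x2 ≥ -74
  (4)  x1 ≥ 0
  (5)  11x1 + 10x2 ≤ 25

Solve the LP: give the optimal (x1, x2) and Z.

x1 = 25/11, x2 = 0, minimum Z = -250/11

Corner points and Z = -10x1 - 9x2:
  (0, 0) → Z = 0
  (25/11, 0) → Z = -250/11
  (0, 5/2) → Z = -45/2

At the optimal vertex, x2 = 0 and 11x1 + 10x2 = 25.
Solving simultaneously gives x1 = 25/11, x2 = 0.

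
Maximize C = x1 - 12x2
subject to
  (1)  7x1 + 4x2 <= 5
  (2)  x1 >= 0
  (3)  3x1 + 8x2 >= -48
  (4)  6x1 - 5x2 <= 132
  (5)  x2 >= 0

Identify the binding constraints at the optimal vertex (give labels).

Feasible corners and C = x1 - 12x2:
  (0, 5/4) → C = -15
  (5/7, 0) → C = 5/7
  (0, 0) → C = 0

The maximum is at (5/7, 0). Substituting into each constraint, equality holds for (1) and (5); the remaining constraints have slack.

(1) and (5)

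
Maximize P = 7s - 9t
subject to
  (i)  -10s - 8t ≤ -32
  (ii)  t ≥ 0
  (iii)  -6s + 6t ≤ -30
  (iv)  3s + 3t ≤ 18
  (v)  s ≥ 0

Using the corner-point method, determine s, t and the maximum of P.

s = 6, t = 0, maximum P = 42

Extreme points and P = 7s - 9t:
  (5, 0) → P = 35
  (6, 0) → P = 42
  (11/2, 1/2) → P = 34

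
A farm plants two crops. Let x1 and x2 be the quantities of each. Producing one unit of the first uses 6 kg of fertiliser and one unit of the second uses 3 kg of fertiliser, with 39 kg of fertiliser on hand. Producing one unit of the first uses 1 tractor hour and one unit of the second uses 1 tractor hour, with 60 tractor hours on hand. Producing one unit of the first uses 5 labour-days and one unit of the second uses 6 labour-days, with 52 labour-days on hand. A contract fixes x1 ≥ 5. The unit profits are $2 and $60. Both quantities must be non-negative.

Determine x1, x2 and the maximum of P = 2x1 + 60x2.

x1 = 5, x2 = 3, maximum P = 190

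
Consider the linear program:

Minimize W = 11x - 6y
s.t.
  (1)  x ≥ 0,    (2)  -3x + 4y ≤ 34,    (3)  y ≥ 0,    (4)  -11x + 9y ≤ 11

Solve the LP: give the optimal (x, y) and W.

x = 0, y = 11/9, minimum W = -22/3

Vertices and W = 11x - 6y:
  (0, 0) → W = 0
  (0, 11/9) → W = -22/3
  (262/17, 341/17) → W = 836/17
The feasible region is unbounded (it extends along (4, 3), (1, 0)), but W strictly increases along every unbounded feasible direction, so there is no improving ray and the minimum is attained at a vertex.

The binding constraints are x = 0 and -11x + 9y = 11.
Solving simultaneously gives x = 0, y = 11/9.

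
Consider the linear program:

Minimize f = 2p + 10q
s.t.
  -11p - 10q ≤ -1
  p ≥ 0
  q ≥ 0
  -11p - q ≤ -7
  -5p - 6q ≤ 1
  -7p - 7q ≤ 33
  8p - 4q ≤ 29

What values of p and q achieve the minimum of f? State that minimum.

p = 7/11, q = 0, minimum f = 14/11

Feasible corners and f = 2p + 10q:
  (0, 7) → f = 70
  (7/11, 0) → f = 14/11
  (29/8, 0) → f = 29/4
The feasible region is unbounded (it extends along (0, 1), (1, 2)), but f strictly increases along every unbounded feasible direction, so there is no improving ray and the minimum is attained at a vertex.

At the optimal vertex, q = 0 and -11p - q = -7.
Solving simultaneously gives p = 7/11, q = 0.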